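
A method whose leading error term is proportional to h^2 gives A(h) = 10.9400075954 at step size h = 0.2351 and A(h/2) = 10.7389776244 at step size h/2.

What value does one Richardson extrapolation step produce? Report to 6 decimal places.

r = 2: numerator weight 4, denominator 3.
A(h/2) − A(h) = 10.7389776244 − 10.9400075954 = -0.2010299710
Divide by 2^2 − 1 = 3: (-0.2010299710)/3 = -0.0670099903
R = A(h/2) + (A(h/2) − A(h))/3 = 10.7389776244 − 0.0670099903 = 10.6719676341
Correction |R − A(h/2)| = 6.701e-02; gap |A(h/2) − A(h)| = 2.010e-01.

10.671968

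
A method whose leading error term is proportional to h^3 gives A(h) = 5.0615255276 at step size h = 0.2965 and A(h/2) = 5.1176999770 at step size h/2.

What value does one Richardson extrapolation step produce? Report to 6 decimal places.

Order 3 gives 2^r = 8 and 2^r − 1 = 7.
Numerator 8 × A(h/2) − A(h) = 8 × 5.1176999770 − 5.0615255276 = 35.8800742884
(8 × 5.1176999770 − 5.0615255276)/(8 − 1) = 5.1257248983
Shift from A(h/2): +0.0080249213.

5.125725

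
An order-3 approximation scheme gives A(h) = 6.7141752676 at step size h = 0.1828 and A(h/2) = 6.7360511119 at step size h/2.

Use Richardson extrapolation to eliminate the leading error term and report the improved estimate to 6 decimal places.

6.739176

Order 3 gives 2^r = 8 and 2^r − 1 = 7.
Weighted: 53.8884088952 − 6.7141752676 = 47.1742336276
47.1742336276 ÷ 7 = 6.7391762325
Correction |R − A(h/2)| = 3.125e-03; gap |A(h/2) − A(h)| = 2.188e-02.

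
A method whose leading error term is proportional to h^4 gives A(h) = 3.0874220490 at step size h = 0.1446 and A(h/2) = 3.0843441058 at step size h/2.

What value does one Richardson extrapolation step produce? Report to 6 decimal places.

Error is O(h^4); halving h shrinks it by 2^4 = 16.
16·3.0843441058 = 49.3495056928; subtract 3.0874220490 → 46.2620836438
46.2620836438 ÷ 15 = 3.0841389096

3.084139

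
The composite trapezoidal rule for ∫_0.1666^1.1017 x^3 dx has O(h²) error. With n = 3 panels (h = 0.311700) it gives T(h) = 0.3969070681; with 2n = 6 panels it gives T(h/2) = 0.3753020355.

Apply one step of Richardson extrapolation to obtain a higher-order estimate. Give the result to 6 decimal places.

0.368100

Order 2 gives 2^r = 4 and 2^r − 1 = 3.
A(h/2) − A(h) = 0.3753020355 − 0.3969070681 = -0.0216050326
Correction (A(h/2) − A(h))/(4 − 1) = (-0.0216050326)/3 = -0.0072016775
R = 0.3753020355 − 0.0072016775 = 0.3681003580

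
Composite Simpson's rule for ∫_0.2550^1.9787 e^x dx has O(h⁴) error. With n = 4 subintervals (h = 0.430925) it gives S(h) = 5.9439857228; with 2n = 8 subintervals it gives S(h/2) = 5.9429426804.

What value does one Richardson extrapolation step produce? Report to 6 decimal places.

r = 4, so 2^r = 16.
A(h/2) − A(h) = 5.9429426804 − 5.9439857228 = -0.0010430424
Divide by 2^4 − 1 = 15: (-0.0010430424)/15 = -0.0000695362
R = 5.9429426804 − 0.0000695362 = 5.9428731442
Shift from A(h/2): −0.0000695362.

5.942873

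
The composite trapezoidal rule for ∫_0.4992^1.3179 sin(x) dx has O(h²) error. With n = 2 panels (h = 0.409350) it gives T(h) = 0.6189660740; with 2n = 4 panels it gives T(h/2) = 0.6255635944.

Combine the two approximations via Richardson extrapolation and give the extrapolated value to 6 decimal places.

Method order is 2; weight 2^2 = 4.
4 × 0.6255635944 = 2.5022543776; 2.5022543776 − 0.6189660740 = 1.8832883036
Denominator 4 − 1 = 3.
So the Richardson estimate is 0.6277627679.

0.627763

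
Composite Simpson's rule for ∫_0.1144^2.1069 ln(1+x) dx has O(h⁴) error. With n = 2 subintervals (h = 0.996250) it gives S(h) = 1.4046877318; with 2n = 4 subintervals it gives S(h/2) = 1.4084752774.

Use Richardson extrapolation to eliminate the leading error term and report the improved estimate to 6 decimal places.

1.408728

r = 4, so 2^r = 16.
2^4·A(h/2) = 22.5356044384; minus A(h) gives 21.1309167066.
Denominator 16 − 1 = 15.
R = 21.1309167066/15 = 1.4087277804
Correction |R − A(h/2)| = 2.525e-04; gap |A(h/2) − A(h)| = 3.788e-03.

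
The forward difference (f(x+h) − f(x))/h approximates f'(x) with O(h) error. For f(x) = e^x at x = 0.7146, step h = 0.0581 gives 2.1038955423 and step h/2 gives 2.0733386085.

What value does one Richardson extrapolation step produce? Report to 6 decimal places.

2.042782

Error is O(h^1); halving h shrinks it by 2^1 = 2.
Weighted: 4.1466772170 − 2.1038955423 = 2.0427816747
(2·2.0733386085 − 2.1038955423)/(2 − 1) = 2.0427816747
Shift from A(h/2): −0.0305569338.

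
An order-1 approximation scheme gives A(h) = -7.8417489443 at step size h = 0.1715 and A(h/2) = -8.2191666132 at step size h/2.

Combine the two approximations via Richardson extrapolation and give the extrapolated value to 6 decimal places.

-8.596584

Method order is 1; weight 2^1 = 2.
2^1*A(h/2) = -16.4383332264; minus A(h) gives -8.5965842821.
Extrapolated: (-8.5965842821) / 1 = -8.5965842821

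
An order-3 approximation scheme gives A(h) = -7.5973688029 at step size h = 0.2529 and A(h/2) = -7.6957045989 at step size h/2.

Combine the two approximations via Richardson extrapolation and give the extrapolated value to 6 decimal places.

-7.709753

r = 3: numerator weight 8, denominator 7.
Top: 8(-7.6957045989) − (-7.5973688029) = -53.9682679883
Extrapolated: (-53.9682679883) / 7 = -7.7097525698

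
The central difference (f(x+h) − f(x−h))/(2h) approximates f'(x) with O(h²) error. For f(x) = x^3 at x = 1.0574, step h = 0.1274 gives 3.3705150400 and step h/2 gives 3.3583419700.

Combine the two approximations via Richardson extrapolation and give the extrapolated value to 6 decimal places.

Leading term ∝ h^2; use weight 4 = 2^2.
Top: 4(3.3583419700) − (3.3705150400) = 10.0628528400
Divide by 2^2 − 1 = 3.
(4·3.3583419700 − 3.3705150400)/(4 − 1) = 3.3542842800
Correction |R − A(h/2)| = 4.058e-03; gap |A(h/2) − A(h)| = 1.217e-02.

3.354284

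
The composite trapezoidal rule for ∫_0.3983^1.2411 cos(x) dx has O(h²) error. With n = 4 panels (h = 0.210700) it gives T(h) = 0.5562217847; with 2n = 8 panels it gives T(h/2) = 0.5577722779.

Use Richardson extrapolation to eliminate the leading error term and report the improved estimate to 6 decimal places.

0.558289

Order 2 gives 2^r = 4 and 2^r − 1 = 3.
4×0.5577722779 = 2.2310891116; subtract 0.5562217847 → 1.6748673269
R = 1.6748673269/3 = 0.5582891090
Correction |R − A(h/2)| = 5.168e-04; gap |A(h/2) − A(h)| = 1.550e-03.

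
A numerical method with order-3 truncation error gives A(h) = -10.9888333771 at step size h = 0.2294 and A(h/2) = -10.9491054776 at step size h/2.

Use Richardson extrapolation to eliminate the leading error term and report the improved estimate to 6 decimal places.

-10.943430

The method has order 3: 2^3 = 8.
Numerator 8 × A(h/2) − A(h) = 8 × (-10.9491054776) − (-10.9888333771) = -76.6040104437
(8 × (-10.9491054776) − (-10.9888333771))/(8 − 1) = -10.9434300634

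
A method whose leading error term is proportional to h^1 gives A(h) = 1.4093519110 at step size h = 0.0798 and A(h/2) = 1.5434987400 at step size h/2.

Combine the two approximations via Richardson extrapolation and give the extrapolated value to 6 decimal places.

Error is O(h^1); halving h shrinks it by 2^1 = 2.
2*1.5434987400 − 1.4093519110 = 1.6776455690
Extrapolated: 1.6776455690 / 1 = 1.6776455690
Shift from A(h/2): +0.1341468290.

1.677646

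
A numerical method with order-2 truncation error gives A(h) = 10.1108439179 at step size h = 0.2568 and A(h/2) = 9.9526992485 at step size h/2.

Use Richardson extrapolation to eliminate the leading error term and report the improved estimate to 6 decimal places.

9.899984

Method order is 2; weight 2^2 = 4.
Numerator 4*A(h/2) − A(h) = 4*9.9526992485 − 10.1108439179 = 29.6999530761
Divide by 2^2 − 1 = 3.
Extrapolated: 29.6999530761 / 3 = 9.8999843587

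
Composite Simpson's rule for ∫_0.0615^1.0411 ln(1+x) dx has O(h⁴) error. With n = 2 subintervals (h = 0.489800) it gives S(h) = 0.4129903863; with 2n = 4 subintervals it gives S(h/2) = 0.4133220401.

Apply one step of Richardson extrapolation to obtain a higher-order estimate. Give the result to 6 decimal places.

0.413344

Method order is 4; weight 2^4 = 16.
Numerator 16 × A(h/2) − A(h) = 16 × 0.4133220401 − 0.4129903863 = 6.2001622553
Divide by 2^4 − 1 = 15.
Result: 0.4133441504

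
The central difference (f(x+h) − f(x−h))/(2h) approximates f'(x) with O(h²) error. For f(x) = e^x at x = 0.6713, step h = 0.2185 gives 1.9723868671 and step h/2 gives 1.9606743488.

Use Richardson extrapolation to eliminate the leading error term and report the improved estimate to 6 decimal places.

1.956770

Method order is 2; weight 2^2 = 4.
Difference of the inputs: 1.9606743488 − 1.9723868671 = -0.0117125183
Divide by 2^2 − 1 = 3: (-0.0117125183)/3 = -0.0039041728
R = 1.9606743488 − 0.0039041728 = 1.9567701760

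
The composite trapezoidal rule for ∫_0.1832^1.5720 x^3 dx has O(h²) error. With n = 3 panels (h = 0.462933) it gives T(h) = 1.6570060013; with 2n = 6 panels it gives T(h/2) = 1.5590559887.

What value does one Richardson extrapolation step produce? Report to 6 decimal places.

1.526406

r = 2, so 2^r = 4.
Weighted: 6.2362239548 − 1.6570060013 = 4.5792179535
Denominator 4 − 1 = 3.
(4·1.5590559887 − 1.6570060013)/(4 − 1) = 1.5264059845
Shift from A(h/2): −0.0326500042.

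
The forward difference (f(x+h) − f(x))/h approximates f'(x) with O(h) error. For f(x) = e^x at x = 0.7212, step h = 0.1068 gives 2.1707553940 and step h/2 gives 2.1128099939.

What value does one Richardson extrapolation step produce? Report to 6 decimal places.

2.054865

r = 1: numerator weight 2, denominator 1.
A(h/2) − A(h) = 2.1128099939 − 2.1707553940 = -0.0579454001
Correction (A(h/2) − A(h))/(2 − 1) = (-0.0579454001)/1 = -0.0579454001
R = 2.1128099939 − 0.0579454001 = 2.0548645938
Correction |R − A(h/2)| = 5.795e-02; gap |A(h/2) − A(h)| = 5.795e-02.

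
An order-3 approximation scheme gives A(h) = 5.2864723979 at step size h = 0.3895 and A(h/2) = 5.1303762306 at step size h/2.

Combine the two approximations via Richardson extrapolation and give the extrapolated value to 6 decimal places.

Method order is 3; weight 2^3 = 8.
Difference of the inputs: 5.1303762306 − 5.2864723979 = -0.1560961673
Correction (A(h/2) − A(h))/(8 − 1) = (-0.1560961673)/7 = -0.0222994525
R = 5.1303762306 − 0.0222994525 = 5.1080767781
Correction |R − A(h/2)| = 2.230e-02; gap |A(h/2) − A(h)| = 1.561e-01.

5.108077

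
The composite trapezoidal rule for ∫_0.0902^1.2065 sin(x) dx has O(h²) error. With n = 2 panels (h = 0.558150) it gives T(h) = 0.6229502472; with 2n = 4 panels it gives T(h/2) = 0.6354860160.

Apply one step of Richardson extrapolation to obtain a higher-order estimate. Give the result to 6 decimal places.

0.639665

r = 2: numerator weight 4, denominator 3.
4 × 0.6354860160 − 0.6229502472 = 1.9189938168
Denominator 4 − 1 = 3.
(4 × 0.6354860160 − 0.6229502472)/(4 − 1) = 0.6396646056
Shift from A(h/2): +0.0041785896.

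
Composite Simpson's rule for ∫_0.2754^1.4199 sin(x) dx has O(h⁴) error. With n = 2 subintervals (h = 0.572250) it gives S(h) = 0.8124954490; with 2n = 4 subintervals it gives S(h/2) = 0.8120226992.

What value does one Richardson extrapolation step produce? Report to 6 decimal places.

0.811991

The method has order 4: 2^4 = 16.
A(h/2) − A(h) = 0.8120226992 − 0.8124954490 = -0.0004727498
Correction (A(h/2) − A(h))/(16 − 1) = (-0.0004727498)/15 = -0.0000315167
R = A(h/2) + (A(h/2) − A(h))/15 = 0.8120226992 − 0.0000315167 = 0.8119911825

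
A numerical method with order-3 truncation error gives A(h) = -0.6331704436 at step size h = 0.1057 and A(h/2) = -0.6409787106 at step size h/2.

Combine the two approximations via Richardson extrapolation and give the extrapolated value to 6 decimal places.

r = 3: numerator weight 8, denominator 7.
2^3·A(h/2) = -5.1278296848; minus A(h) gives -4.4946592412.
Divide by 2^3 − 1 = 7.
Extrapolated: (-4.4946592412) / 7 = -0.6420941773

-0.642094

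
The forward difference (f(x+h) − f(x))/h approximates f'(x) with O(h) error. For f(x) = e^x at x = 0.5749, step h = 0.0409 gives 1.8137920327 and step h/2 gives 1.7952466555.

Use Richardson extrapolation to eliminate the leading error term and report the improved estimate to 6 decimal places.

1.776701

r = 1, so 2^r = 2.
2*1.7952466555 = 3.5904933110; subtract 1.8137920327 → 1.7767012783
R = 1.7767012783/1 = 1.7767012783
Shift from A(h/2): −0.0185453772.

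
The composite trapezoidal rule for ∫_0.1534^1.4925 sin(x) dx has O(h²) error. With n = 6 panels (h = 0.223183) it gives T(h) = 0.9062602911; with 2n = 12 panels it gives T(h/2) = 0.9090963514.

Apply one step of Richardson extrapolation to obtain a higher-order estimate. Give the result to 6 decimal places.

With r = 2 the leading error scales as h^2, so the weight is 2^2 = 4.
Weighted: 3.6363854056 − 0.9062602911 = 2.7301251145
2.7301251145 ÷ 3 = 0.9100417048

0.910042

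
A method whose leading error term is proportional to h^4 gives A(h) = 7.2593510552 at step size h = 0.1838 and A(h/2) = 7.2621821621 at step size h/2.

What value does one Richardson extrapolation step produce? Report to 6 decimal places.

r = 4, so 2^r = 16.
A(h/2) − A(h) = 7.2621821621 − 7.2593510552 = 0.0028311069
Divide by 2^4 − 1 = 15: 0.0028311069/15 = 0.0001887405
R = 7.2621821621 + 0.0001887405 = 7.2623709026
Shift from A(h/2): +0.0001887405.

7.262371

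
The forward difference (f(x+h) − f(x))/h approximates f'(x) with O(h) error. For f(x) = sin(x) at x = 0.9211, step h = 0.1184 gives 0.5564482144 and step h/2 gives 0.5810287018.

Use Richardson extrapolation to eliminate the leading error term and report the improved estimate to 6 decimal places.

r = 1: numerator weight 2, denominator 1.
2 × 0.5810287018 = 1.1620574036; subtract 0.5564482144 → 0.6056091892
Denominator 2 − 1 = 1.
So the Richardson estimate is 0.6056091892.
Gap between inputs: 2.458e-02; correction applied: +0.0245804874.

0.605609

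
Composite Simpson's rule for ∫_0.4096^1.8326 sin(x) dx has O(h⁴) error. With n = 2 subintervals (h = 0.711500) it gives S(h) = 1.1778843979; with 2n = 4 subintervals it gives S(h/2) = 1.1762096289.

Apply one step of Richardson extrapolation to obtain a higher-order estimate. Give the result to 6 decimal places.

r = 4, so 2^r = 16.
Difference of the inputs: 1.1762096289 − 1.1778843979 = -0.0016747690
Divide by 2^4 − 1 = 15: (-0.0016747690)/15 = -0.0001116513
R = 1.1762096289 − 0.0001116513 = 1.1760979776

1.176098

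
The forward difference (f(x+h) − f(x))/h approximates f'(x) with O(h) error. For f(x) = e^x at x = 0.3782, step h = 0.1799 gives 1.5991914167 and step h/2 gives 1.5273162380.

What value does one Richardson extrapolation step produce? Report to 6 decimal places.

1.455441

r = 1: numerator weight 2, denominator 1.
Difference of the inputs: 1.5273162380 − 1.5991914167 = -0.0718751787
Divide by 2^1 − 1 = 1: (-0.0718751787)/1 = -0.0718751787
R = 1.5273162380 − 0.0718751787 = 1.4554410593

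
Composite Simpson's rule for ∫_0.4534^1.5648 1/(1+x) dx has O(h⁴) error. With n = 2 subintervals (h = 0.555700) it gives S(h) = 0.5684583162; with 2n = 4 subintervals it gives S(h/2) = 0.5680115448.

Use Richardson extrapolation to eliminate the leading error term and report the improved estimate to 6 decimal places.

0.567982

Leading term ∝ h^4; use weight 16 = 2^4.
2^4*A(h/2) = 9.0881847168; minus A(h) gives 8.5197264006.
Divide by 2^4 − 1 = 15.
8.5197264006 ÷ 15 = 0.5679817600
Shift from A(h/2): −0.0000297848.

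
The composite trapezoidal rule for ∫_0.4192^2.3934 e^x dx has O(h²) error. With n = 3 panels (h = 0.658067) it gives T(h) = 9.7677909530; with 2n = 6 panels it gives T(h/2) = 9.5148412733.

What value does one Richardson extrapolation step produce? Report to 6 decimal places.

9.430525

Leading term ∝ h^2; use weight 4 = 2^2.
4*9.5148412733 = 38.0593650932; 38.0593650932 − 9.7677909530 = 28.2915741402
Denominator 4 − 1 = 3.
(4*9.5148412733 − 9.7677909530)/(4 − 1) = 9.4305247134
Shift from A(h/2): −0.0843165599.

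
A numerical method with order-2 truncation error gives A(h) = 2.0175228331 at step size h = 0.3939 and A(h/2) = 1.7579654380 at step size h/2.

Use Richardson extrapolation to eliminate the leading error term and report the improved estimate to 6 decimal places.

With r = 2 the leading error scales as h^2, so the weight is 2^2 = 4.
Numerator 4*A(h/2) − A(h) = 4*1.7579654380 − 2.0175228331 = 5.0143389189
Denominator 4 − 1 = 3.
(4*1.7579654380 − 2.0175228331)/(4 − 1) = 1.6714463063

1.671446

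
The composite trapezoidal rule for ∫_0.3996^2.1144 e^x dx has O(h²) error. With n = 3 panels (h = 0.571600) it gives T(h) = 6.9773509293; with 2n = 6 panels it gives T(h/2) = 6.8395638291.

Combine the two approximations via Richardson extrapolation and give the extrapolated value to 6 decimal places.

6.793635

Order 2 gives 2^r = 4 and 2^r − 1 = 3.
Weighted: 27.3582553164 − 6.9773509293 = 20.3809043871
Divide by 2^2 − 1 = 3.
R = 20.3809043871/3 = 6.7936347957
Shift from A(h/2): −0.0459290334.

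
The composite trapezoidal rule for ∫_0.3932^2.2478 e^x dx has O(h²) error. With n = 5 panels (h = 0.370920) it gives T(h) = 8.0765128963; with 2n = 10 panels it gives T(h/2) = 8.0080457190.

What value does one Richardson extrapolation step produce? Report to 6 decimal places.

7.985223

Method order is 2; weight 2^2 = 4.
4×8.0080457190 − 8.0765128963 = 23.9556699797
Divide by 2^2 − 1 = 3.
Result: 7.9852233266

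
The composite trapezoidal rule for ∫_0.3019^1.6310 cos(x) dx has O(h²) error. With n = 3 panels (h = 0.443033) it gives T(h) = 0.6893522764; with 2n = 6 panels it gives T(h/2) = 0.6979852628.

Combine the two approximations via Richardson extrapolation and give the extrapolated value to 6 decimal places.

0.700863

The method has order 2: 2^2 = 4.
Top: 4(0.6979852628) − (0.6893522764) = 2.1025887748
R = 2.1025887748/3 = 0.7008629249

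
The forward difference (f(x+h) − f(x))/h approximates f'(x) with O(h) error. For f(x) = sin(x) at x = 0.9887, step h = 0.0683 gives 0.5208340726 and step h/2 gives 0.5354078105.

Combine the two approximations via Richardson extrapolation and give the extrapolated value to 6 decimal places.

0.549982

With r = 1 the leading error scales as h^1, so the weight is 2^1 = 2.
2^1·A(h/2) = 1.0708156210; minus A(h) gives 0.5499815484.
Denominator 2 − 1 = 1.
R = 0.5499815484/1 = 0.5499815484
Gap between inputs: 1.457e-02; correction applied: +0.0145737379.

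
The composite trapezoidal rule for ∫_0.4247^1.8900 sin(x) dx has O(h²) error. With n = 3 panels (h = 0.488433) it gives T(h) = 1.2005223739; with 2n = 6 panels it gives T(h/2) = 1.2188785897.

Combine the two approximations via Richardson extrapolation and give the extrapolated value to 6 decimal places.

1.224997

Error is O(h^2); halving h shrinks it by 2^2 = 4.
4 × 1.2188785897 − 1.2005223739 = 3.6749919849
(4 × 1.2188785897 − 1.2005223739)/(4 − 1) = 1.2249973283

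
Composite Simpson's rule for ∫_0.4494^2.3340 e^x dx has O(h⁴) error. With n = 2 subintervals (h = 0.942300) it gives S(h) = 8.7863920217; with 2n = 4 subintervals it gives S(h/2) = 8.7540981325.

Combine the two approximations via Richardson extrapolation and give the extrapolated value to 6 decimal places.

Method order is 4; weight 2^4 = 16.
2^4·A(h/2) = 140.0655701200; minus A(h) gives 131.2791780983.
131.2791780983 ÷ 15 = 8.7519452066
Gap between inputs: 3.229e-02; correction applied: −0.0021529259.

8.751945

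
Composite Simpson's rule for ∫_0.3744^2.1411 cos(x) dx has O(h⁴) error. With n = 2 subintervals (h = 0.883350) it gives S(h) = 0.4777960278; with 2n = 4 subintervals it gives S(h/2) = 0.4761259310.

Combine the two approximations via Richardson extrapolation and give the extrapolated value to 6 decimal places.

0.476015

r = 4: numerator weight 16, denominator 15.
16·0.4761259310 = 7.6180148960; subtract 0.4777960278 → 7.1402188682
7.1402188682 ÷ 15 = 0.4760145912
Shift from A(h/2): −0.0001113398.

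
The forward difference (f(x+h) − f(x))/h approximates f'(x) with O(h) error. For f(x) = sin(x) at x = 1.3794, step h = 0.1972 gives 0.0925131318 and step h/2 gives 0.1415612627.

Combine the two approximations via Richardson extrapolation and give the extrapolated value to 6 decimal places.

Error is O(h^1); halving h shrinks it by 2^1 = 2.
Top: 2(0.1415612627) − (0.0925131318) = 0.1906093936
Divide by 2^1 − 1 = 1.
Extrapolated: 0.1906093936 / 1 = 0.1906093936

0.190609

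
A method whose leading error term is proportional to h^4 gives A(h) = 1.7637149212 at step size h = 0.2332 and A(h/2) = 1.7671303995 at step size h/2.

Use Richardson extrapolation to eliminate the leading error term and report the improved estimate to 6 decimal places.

Method order is 4; weight 2^4 = 16.
16 × 1.7671303995 = 28.2740863920; 28.2740863920 − 1.7637149212 = 26.5103714708
Denominator 16 − 1 = 15.
(16 × 1.7671303995 − 1.7637149212)/(16 − 1) = 1.7673580981

1.767358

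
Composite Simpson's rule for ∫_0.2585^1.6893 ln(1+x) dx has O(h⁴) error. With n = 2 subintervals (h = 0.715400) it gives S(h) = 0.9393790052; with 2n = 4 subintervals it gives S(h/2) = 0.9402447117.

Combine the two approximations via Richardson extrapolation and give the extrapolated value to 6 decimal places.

0.940302

r = 4, so 2^r = 16.
Top: 16(0.9402447117) − (0.9393790052) = 14.1045363820
Denominator 16 − 1 = 15.
14.1045363820 ÷ 15 = 0.9403024255
Gap between inputs: 8.657e-04; correction applied: +0.0000577138.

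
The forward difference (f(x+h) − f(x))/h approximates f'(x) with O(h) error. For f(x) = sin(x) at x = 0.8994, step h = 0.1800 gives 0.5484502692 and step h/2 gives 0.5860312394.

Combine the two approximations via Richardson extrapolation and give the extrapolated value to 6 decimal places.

Error is O(h^1); halving h shrinks it by 2^1 = 2.
Numerator 2×A(h/2) − A(h) = 2×0.5860312394 − 0.5484502692 = 0.6236122096
Divide by 2^1 − 1 = 1.
So the Richardson estimate is 0.6236122096.

0.623612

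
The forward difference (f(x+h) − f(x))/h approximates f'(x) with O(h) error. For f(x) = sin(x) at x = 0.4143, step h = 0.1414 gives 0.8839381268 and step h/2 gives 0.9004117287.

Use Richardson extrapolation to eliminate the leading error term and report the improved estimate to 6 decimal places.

0.916885

Leading term ∝ h^1; use weight 2 = 2^1.
A(h/2) − A(h) = 0.9004117287 − 0.8839381268 = 0.0164736019
Correction (A(h/2) − A(h))/(2 − 1) = 0.0164736019/1 = 0.0164736019
R = A(h/2) + (A(h/2) − A(h))/1 = 0.9004117287 + 0.0164736019 = 0.9168853306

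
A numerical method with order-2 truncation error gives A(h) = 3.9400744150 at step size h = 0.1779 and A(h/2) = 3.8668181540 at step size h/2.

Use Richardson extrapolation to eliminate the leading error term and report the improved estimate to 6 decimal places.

r = 2, so 2^r = 4.
Weighted: 15.4672726160 − 3.9400744150 = 11.5271982010
Denominator 4 − 1 = 3.
So the Richardson estimate is 3.8423994003.

3.842399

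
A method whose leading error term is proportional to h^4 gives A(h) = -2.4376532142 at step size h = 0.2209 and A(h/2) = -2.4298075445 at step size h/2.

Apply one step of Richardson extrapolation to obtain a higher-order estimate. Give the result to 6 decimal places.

-2.429284

Error is O(h^4); halving h shrinks it by 2^4 = 16.
16×(-2.4298075445) − (-2.4376532142) = -36.4392674978
Denominator 16 − 1 = 15.
(16×(-2.4298075445) − (-2.4376532142))/(16 − 1) = -2.4292844999
Correction |R − A(h/2)| = 5.230e-04; gap |A(h/2) − A(h)| = 7.846e-03.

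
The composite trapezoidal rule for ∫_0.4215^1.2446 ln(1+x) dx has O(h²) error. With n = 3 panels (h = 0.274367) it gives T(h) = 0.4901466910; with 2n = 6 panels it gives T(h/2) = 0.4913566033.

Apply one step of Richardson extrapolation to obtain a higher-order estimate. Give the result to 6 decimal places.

0.491760

Order 2 gives 2^r = 4 and 2^r − 1 = 3.
4×0.4913566033 = 1.9654264132; 1.9654264132 − 0.4901466910 = 1.4752797222
Divide by 2^2 − 1 = 3.
Extrapolated: 1.4752797222 / 3 = 0.4917599074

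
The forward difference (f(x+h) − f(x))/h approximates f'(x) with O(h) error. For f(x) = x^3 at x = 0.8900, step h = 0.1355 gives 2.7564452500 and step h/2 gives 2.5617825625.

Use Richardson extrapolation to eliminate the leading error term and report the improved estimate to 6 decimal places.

2.367120

r = 1: numerator weight 2, denominator 1.
2·2.5617825625 = 5.1235651250; subtract 2.7564452500 → 2.3671198750
2.3671198750 ÷ 1 = 2.3671198750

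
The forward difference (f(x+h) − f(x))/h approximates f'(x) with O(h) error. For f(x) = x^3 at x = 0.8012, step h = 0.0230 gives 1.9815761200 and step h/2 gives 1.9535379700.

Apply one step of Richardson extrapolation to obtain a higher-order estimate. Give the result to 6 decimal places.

1.925500

Method order is 1; weight 2^1 = 2.
2^1 × A(h/2) = 3.9070759400; minus A(h) gives 1.9254998200.
Denominator 2 − 1 = 1.
Extrapolated: 1.9254998200 / 1 = 1.9254998200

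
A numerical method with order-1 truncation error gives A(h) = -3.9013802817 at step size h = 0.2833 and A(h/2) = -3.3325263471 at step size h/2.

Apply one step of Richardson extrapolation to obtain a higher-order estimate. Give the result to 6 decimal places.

r = 1, so 2^r = 2.
Weighted: (-6.6650526942) − (-3.9013802817) = -2.7636724125
Denominator 2 − 1 = 1.
So the Richardson estimate is -2.7636724125.
Shift from A(h/2): +0.5688539346.

-2.763672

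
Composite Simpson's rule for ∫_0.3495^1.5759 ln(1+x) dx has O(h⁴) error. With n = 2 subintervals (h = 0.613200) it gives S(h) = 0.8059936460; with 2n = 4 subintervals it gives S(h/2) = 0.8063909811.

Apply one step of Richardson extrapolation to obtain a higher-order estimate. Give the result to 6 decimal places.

Method order is 4; weight 2^4 = 16.
Numerator 16·A(h/2) − A(h) = 16·0.8063909811 − 0.8059936460 = 12.0962620516
(16·0.8063909811 − 0.8059936460)/(16 − 1) = 0.8064174701

0.806417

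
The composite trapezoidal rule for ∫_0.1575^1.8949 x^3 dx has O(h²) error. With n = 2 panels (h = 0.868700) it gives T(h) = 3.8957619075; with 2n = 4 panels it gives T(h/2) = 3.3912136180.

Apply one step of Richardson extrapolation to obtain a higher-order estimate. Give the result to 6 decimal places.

The method has order 2: 2^2 = 4.
2^2·A(h/2) = 13.5648544720; minus A(h) gives 9.6690925645.
(4·3.3912136180 − 3.8957619075)/(4 − 1) = 3.2230308548
Gap between inputs: 5.045e-01; correction applied: −0.1681827632.

3.223031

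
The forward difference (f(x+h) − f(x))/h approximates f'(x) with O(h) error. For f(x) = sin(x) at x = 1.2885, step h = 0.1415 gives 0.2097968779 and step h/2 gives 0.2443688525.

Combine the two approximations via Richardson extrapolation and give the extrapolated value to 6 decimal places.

Method order is 1; weight 2^1 = 2.
2×0.2443688525 = 0.4887377050; subtract 0.2097968779 → 0.2789408271
Denominator 2 − 1 = 1.
Result: 0.2789408271
Shift from A(h/2): +0.0345719746.

0.278941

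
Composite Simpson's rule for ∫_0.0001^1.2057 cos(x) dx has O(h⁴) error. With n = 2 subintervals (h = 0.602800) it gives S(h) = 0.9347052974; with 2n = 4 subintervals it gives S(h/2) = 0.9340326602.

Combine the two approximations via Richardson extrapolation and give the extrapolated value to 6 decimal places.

Order 4 gives 2^r = 16 and 2^r − 1 = 15.
16*0.9340326602 − 0.9347052974 = 14.0098172658
Extrapolated: 14.0098172658 / 15 = 0.9339878177

0.933988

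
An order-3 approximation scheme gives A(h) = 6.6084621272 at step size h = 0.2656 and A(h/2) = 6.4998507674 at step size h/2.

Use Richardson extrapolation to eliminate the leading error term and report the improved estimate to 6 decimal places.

6.484335

The method has order 3: 2^3 = 8.
Top: 8(6.4998507674) − (6.6084621272) = 45.3903440120
45.3903440120 ÷ 7 = 6.4843348589
Shift from A(h/2): −0.0155159085.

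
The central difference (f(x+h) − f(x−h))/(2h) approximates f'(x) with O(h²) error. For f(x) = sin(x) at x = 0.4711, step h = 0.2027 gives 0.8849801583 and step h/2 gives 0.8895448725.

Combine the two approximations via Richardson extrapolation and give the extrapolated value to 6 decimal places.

0.891066

r = 2, so 2^r = 4.
4×0.8895448725 = 3.5581794900; 3.5581794900 − 0.8849801583 = 2.6731993317
(4×0.8895448725 − 0.8849801583)/(4 − 1) = 0.8910664439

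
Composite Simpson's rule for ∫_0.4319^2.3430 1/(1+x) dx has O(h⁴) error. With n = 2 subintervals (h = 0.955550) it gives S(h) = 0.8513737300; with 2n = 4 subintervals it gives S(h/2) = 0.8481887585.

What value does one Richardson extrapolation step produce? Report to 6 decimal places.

0.847976

With r = 4 the leading error scales as h^4, so the weight is 2^4 = 16.
2^4×A(h/2) = 13.5710201360; minus A(h) gives 12.7196464060.
R = 12.7196464060/15 = 0.8479764271
Shift from A(h/2): −0.0002123314.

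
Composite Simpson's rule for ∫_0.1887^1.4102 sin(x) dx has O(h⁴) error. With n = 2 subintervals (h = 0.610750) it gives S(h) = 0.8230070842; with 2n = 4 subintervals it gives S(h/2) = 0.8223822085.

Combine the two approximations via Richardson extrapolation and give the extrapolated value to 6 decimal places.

0.822341

Order 4 gives 2^r = 16 and 2^r − 1 = 15.
16 × 0.8223822085 = 13.1581153360; subtract 0.8230070842 → 12.3351082518
Divide by 2^4 − 1 = 15.
12.3351082518 ÷ 15 = 0.8223405501
Shift from A(h/2): −0.0000416584.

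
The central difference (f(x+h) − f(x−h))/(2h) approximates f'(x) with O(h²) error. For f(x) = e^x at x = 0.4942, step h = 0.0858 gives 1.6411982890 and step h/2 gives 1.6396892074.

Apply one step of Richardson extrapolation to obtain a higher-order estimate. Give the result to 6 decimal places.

1.639186

r = 2, so 2^r = 4.
A(h/2) − A(h) = 1.6396892074 − 1.6411982890 = -0.0015090816
Divide by 2^2 − 1 = 3: (-0.0015090816)/3 = -0.0005030272
R = A(h/2) + (A(h/2) − A(h))/3 = 1.6396892074 − 0.0005030272 = 1.6391861802
Shift from A(h/2): −0.0005030272.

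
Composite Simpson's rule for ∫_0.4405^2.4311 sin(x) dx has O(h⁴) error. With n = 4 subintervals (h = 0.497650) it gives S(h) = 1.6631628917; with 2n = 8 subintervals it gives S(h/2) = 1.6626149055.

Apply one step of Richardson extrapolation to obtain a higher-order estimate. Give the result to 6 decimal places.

Leading term ∝ h^4; use weight 16 = 2^4.
Numerator 16 × A(h/2) − A(h) = 16 × 1.6626149055 − 1.6631628917 = 24.9386755963
Divide by 2^4 − 1 = 15.
R = 24.9386755963/15 = 1.6625783731
Correction |R − A(h/2)| = 3.653e-05; gap |A(h/2) − A(h)| = 5.480e-04.

1.662578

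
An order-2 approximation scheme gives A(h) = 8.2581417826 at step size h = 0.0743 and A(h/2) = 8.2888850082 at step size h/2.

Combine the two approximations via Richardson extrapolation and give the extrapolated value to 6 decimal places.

8.299133

Method order is 2; weight 2^2 = 4.
Weighted: 33.1555400328 − 8.2581417826 = 24.8973982502
Denominator 4 − 1 = 3.
(4×8.2888850082 − 8.2581417826)/(4 − 1) = 8.2991327501
Gap between inputs: 3.074e-02; correction applied: +0.0102477419.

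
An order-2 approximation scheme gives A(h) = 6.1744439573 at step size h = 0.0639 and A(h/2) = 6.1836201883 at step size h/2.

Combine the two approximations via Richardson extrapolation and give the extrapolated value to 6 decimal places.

6.186679

r = 2, so 2^r = 4.
2^2·A(h/2) = 24.7344807532; minus A(h) gives 18.5600367959.
Denominator 4 − 1 = 3.
Result: 6.1866789320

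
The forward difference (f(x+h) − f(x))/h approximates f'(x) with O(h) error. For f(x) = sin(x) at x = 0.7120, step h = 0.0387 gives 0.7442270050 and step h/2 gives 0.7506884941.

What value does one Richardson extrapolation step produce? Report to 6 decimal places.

Method order is 1; weight 2^1 = 2.
2*0.7506884941 = 1.5013769882; 1.5013769882 − 0.7442270050 = 0.7571499832
0.7571499832 ÷ 1 = 0.7571499832

0.757150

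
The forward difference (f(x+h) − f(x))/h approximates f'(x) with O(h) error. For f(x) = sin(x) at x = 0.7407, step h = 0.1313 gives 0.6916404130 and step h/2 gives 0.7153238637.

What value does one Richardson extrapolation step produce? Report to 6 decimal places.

With r = 1 the leading error scales as h^1, so the weight is 2^1 = 2.
2^1 × A(h/2) = 1.4306477274; minus A(h) gives 0.7390073144.
Divide by 2^1 − 1 = 1.
So the Richardson estimate is 0.7390073144.

0.739007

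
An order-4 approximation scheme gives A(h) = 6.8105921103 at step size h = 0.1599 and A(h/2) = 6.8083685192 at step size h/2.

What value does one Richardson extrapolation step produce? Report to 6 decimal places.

Order 4 gives 2^r = 16 and 2^r − 1 = 15.
16·6.8083685192 = 108.9338963072; 108.9338963072 − 6.8105921103 = 102.1233041969
Divide by 2^4 − 1 = 15.
So the Richardson estimate is 6.8082202798.

6.808220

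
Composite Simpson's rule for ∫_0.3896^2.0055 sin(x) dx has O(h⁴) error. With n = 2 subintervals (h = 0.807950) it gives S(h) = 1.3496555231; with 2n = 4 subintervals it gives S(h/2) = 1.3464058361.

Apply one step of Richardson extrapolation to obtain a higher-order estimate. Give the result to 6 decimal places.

1.346189

Leading term ∝ h^4; use weight 16 = 2^4.
Weighted: 21.5424933776 − 1.3496555231 = 20.1928378545
Denominator 16 − 1 = 15.
Result: 1.3461891903
Correction |R − A(h/2)| = 2.166e-04; gap |A(h/2) − A(h)| = 3.250e-03.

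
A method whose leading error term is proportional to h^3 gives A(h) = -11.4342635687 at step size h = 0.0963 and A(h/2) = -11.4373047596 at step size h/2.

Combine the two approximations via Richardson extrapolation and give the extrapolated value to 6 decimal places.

Error is O(h^3); halving h shrinks it by 2^3 = 8.
Numerator 8 × A(h/2) − A(h) = 8 × (-11.4373047596) − (-11.4342635687) = -80.0641745081
(8 × (-11.4373047596) − (-11.4342635687))/(8 − 1) = -11.4377392154
Correction |R − A(h/2)| = 4.345e-04; gap |A(h/2) − A(h)| = 3.041e-03.

-11.437739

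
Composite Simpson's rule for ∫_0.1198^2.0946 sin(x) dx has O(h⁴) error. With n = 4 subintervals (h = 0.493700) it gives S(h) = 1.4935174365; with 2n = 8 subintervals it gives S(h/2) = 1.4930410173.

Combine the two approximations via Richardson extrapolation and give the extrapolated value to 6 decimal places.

1.493009

Order 4 gives 2^r = 16 and 2^r − 1 = 15.
2^4*A(h/2) = 23.8886562768; minus A(h) gives 22.3951388403.
R = 22.3951388403/15 = 1.4930092560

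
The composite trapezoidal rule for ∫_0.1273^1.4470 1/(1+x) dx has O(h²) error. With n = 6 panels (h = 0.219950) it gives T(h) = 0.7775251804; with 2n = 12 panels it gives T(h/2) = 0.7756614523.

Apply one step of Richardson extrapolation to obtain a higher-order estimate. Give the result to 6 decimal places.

0.775040

With r = 2 the leading error scales as h^2, so the weight is 2^2 = 4.
2^2×A(h/2) = 3.1026458092; minus A(h) gives 2.3251206288.
Divide by 2^2 − 1 = 3.
(4×0.7756614523 − 0.7775251804)/(4 − 1) = 0.7750402096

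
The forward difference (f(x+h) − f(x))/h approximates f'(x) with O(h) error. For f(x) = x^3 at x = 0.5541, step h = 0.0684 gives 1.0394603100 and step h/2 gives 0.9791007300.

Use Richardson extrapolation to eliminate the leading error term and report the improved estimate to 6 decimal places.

0.918741

Method order is 1; weight 2^1 = 2.
Numerator 2 × A(h/2) − A(h) = 2 × 0.9791007300 − 1.0394603100 = 0.9187411500
0.9187411500 ÷ 1 = 0.9187411500
Correction |R − A(h/2)| = 6.036e-02; gap |A(h/2) − A(h)| = 6.036e-02.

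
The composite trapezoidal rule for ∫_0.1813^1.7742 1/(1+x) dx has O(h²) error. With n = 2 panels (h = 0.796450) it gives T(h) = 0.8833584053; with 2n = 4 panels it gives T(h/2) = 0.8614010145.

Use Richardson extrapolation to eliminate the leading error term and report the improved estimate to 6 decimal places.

0.854082

r = 2, so 2^r = 4.
A(h/2) − A(h) = 0.8614010145 − 0.8833584053 = -0.0219573908
Correction (A(h/2) − A(h))/(4 − 1) = (-0.0219573908)/3 = -0.0073191303
R = A(h/2) + (A(h/2) − A(h))/3 = 0.8614010145 − 0.0073191303 = 0.8540818842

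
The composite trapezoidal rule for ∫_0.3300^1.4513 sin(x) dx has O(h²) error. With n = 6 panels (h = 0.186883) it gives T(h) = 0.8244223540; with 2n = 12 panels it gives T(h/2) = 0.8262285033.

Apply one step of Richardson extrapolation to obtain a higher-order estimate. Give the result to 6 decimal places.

0.826831

Method order is 2; weight 2^2 = 4.
Numerator 4*A(h/2) − A(h) = 4*0.8262285033 − 0.8244223540 = 2.4804916592
2.4804916592 ÷ 3 = 0.8268305531
Correction |R − A(h/2)| = 6.020e-04; gap |A(h/2) − A(h)| = 1.806e-03.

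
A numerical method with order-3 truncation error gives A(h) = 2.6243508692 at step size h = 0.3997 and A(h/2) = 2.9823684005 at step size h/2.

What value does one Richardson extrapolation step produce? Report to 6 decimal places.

3.033514

r = 3: numerator weight 8, denominator 7.
Numerator 8·A(h/2) − A(h) = 8·2.9823684005 − 2.6243508692 = 21.2345963348
Extrapolated: 21.2345963348 / 7 = 3.0335137621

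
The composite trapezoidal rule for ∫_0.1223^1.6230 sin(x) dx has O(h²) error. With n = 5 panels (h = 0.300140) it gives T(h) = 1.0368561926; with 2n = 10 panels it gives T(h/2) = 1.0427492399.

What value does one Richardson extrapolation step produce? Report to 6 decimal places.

The method has order 2: 2^2 = 4.
4 × 1.0427492399 = 4.1709969596; 4.1709969596 − 1.0368561926 = 3.1341407670
Divide by 2^2 − 1 = 3.
R = 3.1341407670/3 = 1.0447135890
Correction |R − A(h/2)| = 1.964e-03; gap |A(h/2) − A(h)| = 5.893e-03.

1.044714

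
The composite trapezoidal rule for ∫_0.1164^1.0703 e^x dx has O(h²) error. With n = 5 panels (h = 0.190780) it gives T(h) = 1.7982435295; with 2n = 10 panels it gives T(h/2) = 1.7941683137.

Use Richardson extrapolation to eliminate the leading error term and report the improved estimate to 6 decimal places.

Leading term ∝ h^2; use weight 4 = 2^2.
4×1.7941683137 − 1.7982435295 = 5.3784297253
R = 5.3784297253/3 = 1.7928099084
Correction |R − A(h/2)| = 1.358e-03; gap |A(h/2) − A(h)| = 4.075e-03.

1.792810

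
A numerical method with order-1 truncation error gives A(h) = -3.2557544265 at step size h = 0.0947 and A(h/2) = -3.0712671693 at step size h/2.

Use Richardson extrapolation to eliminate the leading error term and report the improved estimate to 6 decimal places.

-2.886780

Error is O(h^1); halving h shrinks it by 2^1 = 2.
Difference of the inputs: -3.0712671693 − (-3.2557544265) = 0.1844872572
Divide by 2^1 − 1 = 1: 0.1844872572/1 = 0.1844872572
R = -3.0712671693 + 0.1844872572 = -2.8867799121
Gap between inputs: 1.845e-01; correction applied: +0.1844872572.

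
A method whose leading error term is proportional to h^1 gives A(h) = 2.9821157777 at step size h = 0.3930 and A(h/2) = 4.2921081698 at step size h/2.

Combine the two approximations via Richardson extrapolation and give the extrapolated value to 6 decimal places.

5.602101

r = 1: numerator weight 2, denominator 1.
2*4.2921081698 = 8.5842163396; subtract 2.9821157777 → 5.6021005619
Divide by 2^1 − 1 = 1.
Result: 5.6021005619
Gap between inputs: 1.310e+00; correction applied: +1.3099923921.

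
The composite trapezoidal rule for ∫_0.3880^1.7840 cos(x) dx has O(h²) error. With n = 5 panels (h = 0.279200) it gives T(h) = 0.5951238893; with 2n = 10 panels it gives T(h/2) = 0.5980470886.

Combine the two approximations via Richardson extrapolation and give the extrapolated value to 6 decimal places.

The method has order 2: 2^2 = 4.
Top: 4(0.5980470886) − (0.5951238893) = 1.7970644651
(4 × 0.5980470886 − 0.5951238893)/(4 − 1) = 0.5990214884

0.599021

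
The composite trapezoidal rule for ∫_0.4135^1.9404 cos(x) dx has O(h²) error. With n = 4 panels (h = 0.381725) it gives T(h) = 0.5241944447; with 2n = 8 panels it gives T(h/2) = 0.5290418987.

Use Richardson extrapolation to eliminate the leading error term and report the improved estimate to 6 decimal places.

0.530658

r = 2, so 2^r = 4.
4×0.5290418987 = 2.1161675948; subtract 0.5241944447 → 1.5919731501
R = 1.5919731501/3 = 0.5306577167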